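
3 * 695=2085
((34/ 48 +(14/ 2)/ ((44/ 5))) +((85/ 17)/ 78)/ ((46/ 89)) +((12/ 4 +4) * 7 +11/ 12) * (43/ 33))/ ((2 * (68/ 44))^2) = 173669815/ 24886368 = 6.98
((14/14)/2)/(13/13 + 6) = 1/14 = 0.07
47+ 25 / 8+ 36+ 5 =729 / 8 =91.12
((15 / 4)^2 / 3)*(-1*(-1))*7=525 / 16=32.81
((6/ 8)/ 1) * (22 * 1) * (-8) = -132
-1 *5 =-5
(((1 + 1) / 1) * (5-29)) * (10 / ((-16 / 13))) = 390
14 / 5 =2.80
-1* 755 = -755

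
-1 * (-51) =51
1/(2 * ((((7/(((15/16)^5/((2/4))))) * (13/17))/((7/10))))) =2581875/27262976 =0.09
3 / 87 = 1 / 29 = 0.03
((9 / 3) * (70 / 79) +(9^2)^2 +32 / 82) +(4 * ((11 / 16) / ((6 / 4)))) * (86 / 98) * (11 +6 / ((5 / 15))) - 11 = 6284674619 / 952266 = 6599.70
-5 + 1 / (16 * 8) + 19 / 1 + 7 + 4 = 3201 / 128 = 25.01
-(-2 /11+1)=-9 /11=-0.82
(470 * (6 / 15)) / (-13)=-188 / 13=-14.46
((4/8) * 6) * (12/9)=4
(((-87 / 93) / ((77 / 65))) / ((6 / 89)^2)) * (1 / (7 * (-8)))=14931085 / 4812192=3.10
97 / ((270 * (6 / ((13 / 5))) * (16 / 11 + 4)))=13871 / 486000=0.03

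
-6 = -6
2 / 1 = 2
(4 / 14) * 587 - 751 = -4083 / 7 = -583.29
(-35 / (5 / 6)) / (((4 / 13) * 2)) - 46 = -457 / 4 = -114.25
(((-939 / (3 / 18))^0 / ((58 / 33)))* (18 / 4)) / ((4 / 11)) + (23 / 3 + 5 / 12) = 21053 / 1392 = 15.12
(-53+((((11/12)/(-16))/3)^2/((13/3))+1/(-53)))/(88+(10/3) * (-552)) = 4039919347/133498699776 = 0.03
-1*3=-3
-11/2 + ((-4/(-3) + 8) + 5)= 53/6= 8.83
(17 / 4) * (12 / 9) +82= 263 / 3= 87.67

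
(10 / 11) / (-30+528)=5 / 2739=0.00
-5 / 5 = -1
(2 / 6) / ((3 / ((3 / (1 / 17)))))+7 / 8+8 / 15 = 283 / 40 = 7.08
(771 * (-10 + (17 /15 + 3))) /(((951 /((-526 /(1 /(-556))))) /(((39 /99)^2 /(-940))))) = 25404482896 /110625075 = 229.64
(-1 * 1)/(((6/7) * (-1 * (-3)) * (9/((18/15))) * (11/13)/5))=-91/297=-0.31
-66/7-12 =-150/7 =-21.43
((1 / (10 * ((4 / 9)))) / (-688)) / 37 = -9 / 1018240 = -0.00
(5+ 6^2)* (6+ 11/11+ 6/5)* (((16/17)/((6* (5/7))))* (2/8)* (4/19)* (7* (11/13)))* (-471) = -1138010104/104975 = -10840.77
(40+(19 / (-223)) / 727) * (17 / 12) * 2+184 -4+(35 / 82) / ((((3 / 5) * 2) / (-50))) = 5494679371 / 19940883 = 275.55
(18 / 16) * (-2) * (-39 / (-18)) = -39 / 8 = -4.88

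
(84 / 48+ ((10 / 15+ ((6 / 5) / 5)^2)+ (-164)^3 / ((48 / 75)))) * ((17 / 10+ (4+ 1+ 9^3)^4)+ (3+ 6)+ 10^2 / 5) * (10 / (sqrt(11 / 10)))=-150036497521251804697481 * sqrt(110) / 82500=-19073891654393685207.41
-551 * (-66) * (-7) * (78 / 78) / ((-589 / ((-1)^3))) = -432.19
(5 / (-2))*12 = -30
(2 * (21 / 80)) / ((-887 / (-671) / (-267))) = -3762297 / 35480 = -106.04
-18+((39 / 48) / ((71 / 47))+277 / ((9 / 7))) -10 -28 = 1635659 / 10224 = 159.98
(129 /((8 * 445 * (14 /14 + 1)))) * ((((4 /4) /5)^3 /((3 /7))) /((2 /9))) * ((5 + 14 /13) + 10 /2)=24381 /1446250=0.02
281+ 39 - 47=273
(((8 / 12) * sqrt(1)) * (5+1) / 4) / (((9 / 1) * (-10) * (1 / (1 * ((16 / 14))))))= -4 / 315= -0.01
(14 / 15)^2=196 / 225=0.87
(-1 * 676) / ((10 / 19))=-6422 / 5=-1284.40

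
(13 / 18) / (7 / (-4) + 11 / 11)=-26 / 27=-0.96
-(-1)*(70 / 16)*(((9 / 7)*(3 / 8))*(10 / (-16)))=-675 / 512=-1.32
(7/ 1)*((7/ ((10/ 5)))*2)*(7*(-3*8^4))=-4214784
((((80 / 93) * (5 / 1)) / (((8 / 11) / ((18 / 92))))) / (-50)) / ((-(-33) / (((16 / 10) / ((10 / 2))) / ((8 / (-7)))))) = 7 / 35650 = 0.00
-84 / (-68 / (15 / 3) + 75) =-420 / 307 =-1.37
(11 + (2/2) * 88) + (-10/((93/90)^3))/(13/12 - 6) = 177249231/1757669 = 100.84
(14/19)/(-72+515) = 0.00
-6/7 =-0.86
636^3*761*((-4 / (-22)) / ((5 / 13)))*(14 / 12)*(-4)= -23753966116608 / 55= -431890293029.24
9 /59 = 0.15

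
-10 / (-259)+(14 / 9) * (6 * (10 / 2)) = 36290 / 777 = 46.71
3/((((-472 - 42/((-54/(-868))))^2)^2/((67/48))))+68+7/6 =37716385601617631081/545297141228187648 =69.17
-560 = -560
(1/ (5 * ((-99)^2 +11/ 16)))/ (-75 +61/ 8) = -128/ 422648765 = -0.00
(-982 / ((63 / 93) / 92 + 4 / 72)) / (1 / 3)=-75617928 / 1615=-46822.25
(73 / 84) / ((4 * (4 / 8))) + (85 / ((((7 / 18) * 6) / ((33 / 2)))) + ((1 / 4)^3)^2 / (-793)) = 41029134827 / 68210688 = 601.51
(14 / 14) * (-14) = -14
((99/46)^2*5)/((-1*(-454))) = 0.05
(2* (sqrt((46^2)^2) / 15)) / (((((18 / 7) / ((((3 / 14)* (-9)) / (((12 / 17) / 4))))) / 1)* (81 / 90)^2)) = -359720 / 243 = -1480.33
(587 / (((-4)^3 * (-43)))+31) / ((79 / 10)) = 429495 / 108704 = 3.95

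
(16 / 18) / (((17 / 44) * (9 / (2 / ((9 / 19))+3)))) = 1.85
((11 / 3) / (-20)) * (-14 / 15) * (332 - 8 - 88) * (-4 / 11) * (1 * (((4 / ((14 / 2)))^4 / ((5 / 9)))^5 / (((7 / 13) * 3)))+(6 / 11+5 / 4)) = -26.37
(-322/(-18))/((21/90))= 230/3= 76.67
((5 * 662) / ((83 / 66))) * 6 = 1310760 / 83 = 15792.29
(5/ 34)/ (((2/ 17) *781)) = 0.00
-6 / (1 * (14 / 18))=-54 / 7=-7.71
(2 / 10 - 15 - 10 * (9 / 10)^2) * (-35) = 1603 / 2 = 801.50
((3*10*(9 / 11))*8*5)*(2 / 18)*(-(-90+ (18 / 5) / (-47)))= 5080320 / 517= 9826.54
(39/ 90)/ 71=13/ 2130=0.01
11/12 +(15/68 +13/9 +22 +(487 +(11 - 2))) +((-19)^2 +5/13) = 881.97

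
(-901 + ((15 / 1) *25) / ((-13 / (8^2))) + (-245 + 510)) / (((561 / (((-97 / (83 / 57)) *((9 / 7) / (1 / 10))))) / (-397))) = -2124860384520 / 1412411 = -1504420.73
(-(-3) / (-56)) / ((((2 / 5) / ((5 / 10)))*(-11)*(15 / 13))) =13 / 2464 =0.01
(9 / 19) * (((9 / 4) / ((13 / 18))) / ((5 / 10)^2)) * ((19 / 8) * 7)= 5103 / 52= 98.13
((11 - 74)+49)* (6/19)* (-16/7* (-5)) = -960/19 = -50.53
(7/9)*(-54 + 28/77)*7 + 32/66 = -28862/99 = -291.54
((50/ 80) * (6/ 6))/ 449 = 5/ 3592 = 0.00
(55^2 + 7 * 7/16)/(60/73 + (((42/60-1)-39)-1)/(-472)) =1043349215/312619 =3337.45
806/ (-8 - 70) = -31/ 3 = -10.33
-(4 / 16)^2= -1 / 16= -0.06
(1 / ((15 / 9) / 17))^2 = 2601 / 25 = 104.04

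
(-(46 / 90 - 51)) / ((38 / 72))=9088 / 95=95.66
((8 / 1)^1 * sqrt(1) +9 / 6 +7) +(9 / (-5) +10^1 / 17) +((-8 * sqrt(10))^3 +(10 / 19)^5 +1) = -16174.53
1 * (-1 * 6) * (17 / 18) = -17 / 3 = -5.67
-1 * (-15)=15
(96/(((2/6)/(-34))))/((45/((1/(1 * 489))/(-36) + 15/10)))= -1436432/4401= -326.39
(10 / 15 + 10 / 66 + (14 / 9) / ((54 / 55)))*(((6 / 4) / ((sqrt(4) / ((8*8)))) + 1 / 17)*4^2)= 83948384 / 45441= 1847.41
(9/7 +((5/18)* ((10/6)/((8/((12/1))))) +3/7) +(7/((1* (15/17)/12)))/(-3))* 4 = -36949/315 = -117.30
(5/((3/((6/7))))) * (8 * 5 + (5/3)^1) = 1250/21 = 59.52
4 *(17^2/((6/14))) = 8092/3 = 2697.33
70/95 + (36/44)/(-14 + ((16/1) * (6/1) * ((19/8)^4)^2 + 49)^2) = 400183050400590389240810/543105568337009933993881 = 0.74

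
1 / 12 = 0.08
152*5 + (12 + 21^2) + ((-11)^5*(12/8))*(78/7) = -18834476/7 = -2690639.43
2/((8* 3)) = 0.08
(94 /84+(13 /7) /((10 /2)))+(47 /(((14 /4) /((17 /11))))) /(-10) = -193 /330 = -0.58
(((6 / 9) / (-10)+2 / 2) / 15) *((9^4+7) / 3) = 91952 / 675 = 136.23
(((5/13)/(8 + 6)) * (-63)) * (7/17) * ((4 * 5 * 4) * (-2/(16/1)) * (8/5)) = 2520/221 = 11.40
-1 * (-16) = 16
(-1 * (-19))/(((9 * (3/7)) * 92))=133/2484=0.05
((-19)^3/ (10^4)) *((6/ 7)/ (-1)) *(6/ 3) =20577/ 17500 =1.18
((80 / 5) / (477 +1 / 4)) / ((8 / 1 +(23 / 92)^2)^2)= 16384 / 31767669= 0.00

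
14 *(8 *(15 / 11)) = 1680 / 11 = 152.73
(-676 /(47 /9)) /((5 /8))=-48672 /235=-207.11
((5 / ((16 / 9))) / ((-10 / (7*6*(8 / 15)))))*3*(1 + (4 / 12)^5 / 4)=-6811 / 360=-18.92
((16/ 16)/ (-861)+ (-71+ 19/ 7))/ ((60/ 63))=-11759/ 164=-71.70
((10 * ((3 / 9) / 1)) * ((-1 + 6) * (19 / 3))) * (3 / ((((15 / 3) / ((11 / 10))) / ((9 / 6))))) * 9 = 940.50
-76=-76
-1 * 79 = -79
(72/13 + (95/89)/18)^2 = 13590663241/433722276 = 31.33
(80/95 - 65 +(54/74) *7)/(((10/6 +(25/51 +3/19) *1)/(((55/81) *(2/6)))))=-38813720/6722271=-5.77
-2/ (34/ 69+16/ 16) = -138/ 103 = -1.34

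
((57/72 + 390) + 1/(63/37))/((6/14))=197255/216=913.22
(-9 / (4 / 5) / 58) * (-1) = 45 / 232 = 0.19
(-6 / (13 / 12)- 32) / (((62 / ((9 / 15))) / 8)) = -5856 / 2015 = -2.91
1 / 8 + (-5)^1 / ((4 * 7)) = -0.05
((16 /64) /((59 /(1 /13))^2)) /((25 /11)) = 11 /58828900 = 0.00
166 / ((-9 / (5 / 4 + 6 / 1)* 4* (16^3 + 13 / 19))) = -45733 / 5604264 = -0.01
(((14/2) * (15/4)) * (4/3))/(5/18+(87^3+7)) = 0.00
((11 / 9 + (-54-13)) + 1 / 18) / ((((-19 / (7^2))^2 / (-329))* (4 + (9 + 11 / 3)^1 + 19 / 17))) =15886262119 / 1964562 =8086.41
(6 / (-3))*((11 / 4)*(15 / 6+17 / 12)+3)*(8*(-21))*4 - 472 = 18036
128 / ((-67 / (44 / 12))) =-1408 / 201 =-7.00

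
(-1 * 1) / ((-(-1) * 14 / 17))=-17 / 14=-1.21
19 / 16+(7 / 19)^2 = 7643 / 5776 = 1.32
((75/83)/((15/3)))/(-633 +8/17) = -255/892499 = -0.00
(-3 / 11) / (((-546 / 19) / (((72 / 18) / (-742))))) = -19 / 371371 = -0.00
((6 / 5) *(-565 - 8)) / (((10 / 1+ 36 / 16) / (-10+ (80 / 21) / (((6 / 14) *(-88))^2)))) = 9981278 / 17787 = 561.16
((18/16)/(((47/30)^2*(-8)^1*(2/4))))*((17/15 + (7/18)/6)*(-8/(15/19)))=12293/8836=1.39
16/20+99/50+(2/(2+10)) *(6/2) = 82/25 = 3.28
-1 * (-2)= 2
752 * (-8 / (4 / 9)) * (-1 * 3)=40608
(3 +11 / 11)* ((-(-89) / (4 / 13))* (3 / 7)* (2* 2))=13884 / 7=1983.43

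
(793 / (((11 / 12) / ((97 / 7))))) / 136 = 230763 / 2618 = 88.14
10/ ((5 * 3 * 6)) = 1/ 9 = 0.11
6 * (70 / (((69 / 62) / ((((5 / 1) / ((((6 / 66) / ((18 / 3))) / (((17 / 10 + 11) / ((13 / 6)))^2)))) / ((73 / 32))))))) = 532222935552 / 283751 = 1875668.93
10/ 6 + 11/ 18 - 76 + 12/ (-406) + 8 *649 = 18702079/ 3654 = 5118.25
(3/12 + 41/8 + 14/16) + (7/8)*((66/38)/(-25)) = 23519/3800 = 6.19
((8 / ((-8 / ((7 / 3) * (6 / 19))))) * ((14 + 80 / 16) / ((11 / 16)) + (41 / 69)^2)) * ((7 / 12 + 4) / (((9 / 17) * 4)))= -872171825 / 19539144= -44.64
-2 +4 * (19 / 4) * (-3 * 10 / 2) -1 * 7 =-294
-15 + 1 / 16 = -14.94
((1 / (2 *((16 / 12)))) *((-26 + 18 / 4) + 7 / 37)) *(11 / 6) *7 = -121429 / 1184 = -102.56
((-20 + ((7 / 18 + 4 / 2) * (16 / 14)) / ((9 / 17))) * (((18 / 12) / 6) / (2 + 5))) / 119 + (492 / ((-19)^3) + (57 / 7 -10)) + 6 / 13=-61983766513 / 42114554937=-1.47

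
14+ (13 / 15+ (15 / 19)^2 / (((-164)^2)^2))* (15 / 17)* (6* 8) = 14069215362157 / 277467124112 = 50.71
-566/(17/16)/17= -9056/289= -31.34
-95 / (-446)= 95 / 446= 0.21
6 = 6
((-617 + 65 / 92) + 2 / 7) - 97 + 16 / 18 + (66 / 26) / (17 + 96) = -6063019561 / 8514324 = -712.10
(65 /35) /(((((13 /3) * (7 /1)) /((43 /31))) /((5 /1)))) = 645 /1519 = 0.42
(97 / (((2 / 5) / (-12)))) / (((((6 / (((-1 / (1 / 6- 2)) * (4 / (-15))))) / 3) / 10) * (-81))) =-7760 / 297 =-26.13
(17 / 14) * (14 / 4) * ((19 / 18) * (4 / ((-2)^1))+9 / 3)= 34 / 9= 3.78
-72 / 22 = -3.27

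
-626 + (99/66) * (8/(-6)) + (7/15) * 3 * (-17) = -3259/5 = -651.80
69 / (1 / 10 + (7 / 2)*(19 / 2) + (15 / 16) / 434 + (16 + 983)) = 2395680 / 35843267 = 0.07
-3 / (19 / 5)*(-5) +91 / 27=3754 / 513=7.32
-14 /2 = -7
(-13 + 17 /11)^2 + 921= 127317 /121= 1052.21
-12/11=-1.09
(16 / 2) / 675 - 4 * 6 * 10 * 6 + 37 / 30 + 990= -605819 / 1350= -448.75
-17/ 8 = -2.12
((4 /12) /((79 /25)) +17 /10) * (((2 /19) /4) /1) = 4279 /90060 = 0.05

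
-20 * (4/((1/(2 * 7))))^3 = -3512320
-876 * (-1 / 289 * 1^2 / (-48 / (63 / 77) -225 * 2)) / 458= -657 / 50496103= -0.00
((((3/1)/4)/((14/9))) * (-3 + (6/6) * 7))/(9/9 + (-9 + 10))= 0.96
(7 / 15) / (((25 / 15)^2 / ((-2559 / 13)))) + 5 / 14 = -744221 / 22750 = -32.71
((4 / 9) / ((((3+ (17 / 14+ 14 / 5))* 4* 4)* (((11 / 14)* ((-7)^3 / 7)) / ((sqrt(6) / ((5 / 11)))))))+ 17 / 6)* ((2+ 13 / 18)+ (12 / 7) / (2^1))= 7667 / 756 - 451* sqrt(6) / 556794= 10.14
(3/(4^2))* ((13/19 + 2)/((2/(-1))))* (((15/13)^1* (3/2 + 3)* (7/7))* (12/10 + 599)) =-12397131/15808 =-784.23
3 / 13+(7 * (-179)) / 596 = -14501 / 7748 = -1.87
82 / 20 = 41 / 10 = 4.10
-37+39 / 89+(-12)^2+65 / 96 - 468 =-3074855 / 8544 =-359.88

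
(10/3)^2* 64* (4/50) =512/9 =56.89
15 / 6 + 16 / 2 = 10.50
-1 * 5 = -5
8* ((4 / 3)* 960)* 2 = 20480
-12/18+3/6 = -1/6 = -0.17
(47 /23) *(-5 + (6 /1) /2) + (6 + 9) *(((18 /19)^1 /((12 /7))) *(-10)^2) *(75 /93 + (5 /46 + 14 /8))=59747143 /27094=2205.18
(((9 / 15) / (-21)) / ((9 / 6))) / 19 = -2 / 1995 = -0.00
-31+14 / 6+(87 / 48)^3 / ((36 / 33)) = -1140745 / 49152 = -23.21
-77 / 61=-1.26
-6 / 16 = -3 / 8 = -0.38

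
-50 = -50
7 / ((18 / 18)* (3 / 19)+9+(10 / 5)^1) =133 / 212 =0.63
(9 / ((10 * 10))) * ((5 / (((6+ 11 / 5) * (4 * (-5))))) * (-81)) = 729 / 3280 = 0.22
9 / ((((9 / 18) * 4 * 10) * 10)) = 9 / 200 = 0.04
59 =59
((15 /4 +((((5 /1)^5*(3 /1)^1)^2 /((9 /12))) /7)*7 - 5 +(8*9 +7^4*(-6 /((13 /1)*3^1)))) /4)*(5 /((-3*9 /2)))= -30468672355 /2808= -10850666.79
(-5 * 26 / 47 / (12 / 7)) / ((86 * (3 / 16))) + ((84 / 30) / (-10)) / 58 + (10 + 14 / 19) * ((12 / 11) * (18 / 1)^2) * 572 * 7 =7614381451478263 / 501106950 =15195122.42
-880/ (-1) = 880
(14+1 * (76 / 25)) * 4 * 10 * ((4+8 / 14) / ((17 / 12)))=1308672 / 595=2199.45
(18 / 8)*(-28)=-63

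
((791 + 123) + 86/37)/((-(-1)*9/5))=169520/333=509.07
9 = 9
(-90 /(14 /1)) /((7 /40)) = -1800 /49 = -36.73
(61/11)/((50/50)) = 61/11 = 5.55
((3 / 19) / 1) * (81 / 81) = 3 / 19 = 0.16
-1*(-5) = 5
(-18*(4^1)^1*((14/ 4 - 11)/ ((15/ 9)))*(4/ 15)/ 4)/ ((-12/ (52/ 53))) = -468/ 265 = -1.77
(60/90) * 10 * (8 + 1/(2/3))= 190/3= 63.33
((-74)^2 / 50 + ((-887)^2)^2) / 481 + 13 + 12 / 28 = 108325956537691 / 84175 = 1286913650.58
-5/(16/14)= -35/8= -4.38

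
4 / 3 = 1.33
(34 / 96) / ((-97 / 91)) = -1547 / 4656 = -0.33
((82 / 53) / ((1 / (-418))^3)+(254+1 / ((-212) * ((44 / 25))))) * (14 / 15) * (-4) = 7378234078159 / 17490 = 421854435.57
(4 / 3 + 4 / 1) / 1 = 5.33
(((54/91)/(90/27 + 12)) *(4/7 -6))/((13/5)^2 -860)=76950/312520481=0.00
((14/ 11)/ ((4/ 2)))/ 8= 7/ 88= 0.08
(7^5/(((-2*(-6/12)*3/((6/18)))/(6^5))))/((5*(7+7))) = 1037232/5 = 207446.40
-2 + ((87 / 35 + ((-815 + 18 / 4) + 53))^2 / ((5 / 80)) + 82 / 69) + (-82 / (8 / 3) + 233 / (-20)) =770927331016 / 84525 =9120701.93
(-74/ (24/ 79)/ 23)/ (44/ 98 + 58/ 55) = -7877485/ 1118352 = -7.04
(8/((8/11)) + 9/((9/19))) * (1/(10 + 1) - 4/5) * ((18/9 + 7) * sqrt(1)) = -2106/11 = -191.45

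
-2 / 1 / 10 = -1 / 5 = -0.20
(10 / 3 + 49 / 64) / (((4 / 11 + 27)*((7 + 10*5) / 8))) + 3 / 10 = 660937 / 2058840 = 0.32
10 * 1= 10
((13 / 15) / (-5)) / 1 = -13 / 75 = -0.17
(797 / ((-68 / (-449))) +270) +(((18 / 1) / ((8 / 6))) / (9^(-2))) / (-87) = 10885391 / 1972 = 5519.98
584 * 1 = 584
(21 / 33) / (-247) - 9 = -24460 / 2717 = -9.00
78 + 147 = 225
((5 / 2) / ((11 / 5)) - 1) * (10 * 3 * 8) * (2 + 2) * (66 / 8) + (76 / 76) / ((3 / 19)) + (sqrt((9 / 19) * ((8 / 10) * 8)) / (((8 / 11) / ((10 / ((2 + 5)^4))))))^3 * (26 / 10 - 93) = 3259 / 3 - 32487048 * sqrt(190) / 4996704679561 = 1086.33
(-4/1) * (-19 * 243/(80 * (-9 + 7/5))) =-243/8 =-30.38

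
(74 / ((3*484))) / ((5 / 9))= 111 / 1210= 0.09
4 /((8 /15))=15 /2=7.50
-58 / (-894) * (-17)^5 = -92116.00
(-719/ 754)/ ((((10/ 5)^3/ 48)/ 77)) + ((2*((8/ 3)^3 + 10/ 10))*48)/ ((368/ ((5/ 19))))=-651196007/ 1482741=-439.18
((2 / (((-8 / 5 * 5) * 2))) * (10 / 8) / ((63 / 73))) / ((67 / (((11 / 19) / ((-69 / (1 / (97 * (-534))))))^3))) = -485815 / 42297274080097033420788390144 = -0.00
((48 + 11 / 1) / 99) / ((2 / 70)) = 2065 / 99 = 20.86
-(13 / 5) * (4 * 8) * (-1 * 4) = 1664 / 5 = 332.80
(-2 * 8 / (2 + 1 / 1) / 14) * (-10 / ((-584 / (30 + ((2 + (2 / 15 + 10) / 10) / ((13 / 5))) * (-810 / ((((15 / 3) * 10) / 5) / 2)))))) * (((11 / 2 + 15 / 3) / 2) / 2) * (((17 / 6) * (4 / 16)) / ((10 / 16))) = 3.06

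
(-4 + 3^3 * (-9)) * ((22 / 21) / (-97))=5434 / 2037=2.67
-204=-204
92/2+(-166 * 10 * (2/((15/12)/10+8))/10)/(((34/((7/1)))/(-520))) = 75150/17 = 4420.59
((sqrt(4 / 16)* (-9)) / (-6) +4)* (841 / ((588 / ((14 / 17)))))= 15979 / 2856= 5.59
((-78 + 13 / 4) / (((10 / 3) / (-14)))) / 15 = 2093 / 100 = 20.93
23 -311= -288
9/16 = 0.56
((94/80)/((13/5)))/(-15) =-47/1560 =-0.03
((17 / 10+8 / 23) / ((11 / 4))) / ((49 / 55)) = 942 / 1127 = 0.84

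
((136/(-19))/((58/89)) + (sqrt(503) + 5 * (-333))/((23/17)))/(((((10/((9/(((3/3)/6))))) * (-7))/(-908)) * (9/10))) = -12246521064/12673 + 92616 * sqrt(503)/161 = -953445.82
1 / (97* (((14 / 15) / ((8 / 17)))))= 60 / 11543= 0.01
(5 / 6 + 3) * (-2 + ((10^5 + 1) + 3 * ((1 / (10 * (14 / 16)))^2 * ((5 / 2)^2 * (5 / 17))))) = 638627407 / 1666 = 383329.78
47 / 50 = 0.94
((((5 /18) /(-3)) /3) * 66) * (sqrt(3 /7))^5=-55 * sqrt(21) /1029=-0.24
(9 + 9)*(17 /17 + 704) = 12690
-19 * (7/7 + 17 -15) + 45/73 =-4116/73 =-56.38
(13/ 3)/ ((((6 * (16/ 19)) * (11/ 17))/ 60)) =20995/ 264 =79.53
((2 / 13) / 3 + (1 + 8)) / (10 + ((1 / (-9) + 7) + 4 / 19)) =20121 / 38012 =0.53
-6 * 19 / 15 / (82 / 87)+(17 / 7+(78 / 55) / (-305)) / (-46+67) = -803565016 / 101102925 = -7.95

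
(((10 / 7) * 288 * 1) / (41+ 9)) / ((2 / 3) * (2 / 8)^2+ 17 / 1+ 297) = 6912 / 263795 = 0.03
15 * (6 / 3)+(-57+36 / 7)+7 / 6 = -20.69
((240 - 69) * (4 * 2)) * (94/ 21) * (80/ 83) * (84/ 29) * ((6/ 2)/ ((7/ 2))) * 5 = 1234483200/ 16849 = 73267.45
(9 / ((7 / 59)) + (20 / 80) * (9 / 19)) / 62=40419 / 32984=1.23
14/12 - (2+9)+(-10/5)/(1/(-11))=73/6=12.17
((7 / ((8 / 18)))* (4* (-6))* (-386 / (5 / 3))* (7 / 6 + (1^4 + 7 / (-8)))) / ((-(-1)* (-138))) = -376929 / 460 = -819.41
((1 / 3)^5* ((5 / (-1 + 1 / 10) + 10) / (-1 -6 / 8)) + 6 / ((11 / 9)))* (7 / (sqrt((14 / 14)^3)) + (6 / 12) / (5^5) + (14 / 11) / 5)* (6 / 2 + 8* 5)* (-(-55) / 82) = 8845979708749 / 8630448750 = 1024.97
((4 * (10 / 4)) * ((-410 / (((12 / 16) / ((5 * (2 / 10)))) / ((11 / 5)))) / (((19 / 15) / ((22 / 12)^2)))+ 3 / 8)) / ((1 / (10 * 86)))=-4692554525 / 171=-27441839.33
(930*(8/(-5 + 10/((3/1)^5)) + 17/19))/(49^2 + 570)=-3059886/13604209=-0.22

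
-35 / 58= -0.60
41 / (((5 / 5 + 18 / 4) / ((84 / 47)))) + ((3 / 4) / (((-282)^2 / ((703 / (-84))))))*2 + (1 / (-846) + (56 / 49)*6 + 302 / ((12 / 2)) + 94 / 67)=11239701037 / 156291168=71.92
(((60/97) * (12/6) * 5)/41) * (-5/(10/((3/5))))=-180/3977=-0.05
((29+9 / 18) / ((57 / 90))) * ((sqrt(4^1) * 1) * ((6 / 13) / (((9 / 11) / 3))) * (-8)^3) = -19937280 / 247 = -80717.73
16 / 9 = 1.78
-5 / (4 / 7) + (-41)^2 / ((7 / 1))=6479 / 28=231.39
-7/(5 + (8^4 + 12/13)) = -91/53325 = -0.00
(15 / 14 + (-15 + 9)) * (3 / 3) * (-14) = 69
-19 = -19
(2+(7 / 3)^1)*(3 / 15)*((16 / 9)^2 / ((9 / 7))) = 23296 / 10935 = 2.13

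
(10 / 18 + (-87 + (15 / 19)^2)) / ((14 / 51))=-312.63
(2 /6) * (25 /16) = 25 /48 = 0.52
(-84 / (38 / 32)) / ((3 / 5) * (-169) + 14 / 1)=6720 / 8303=0.81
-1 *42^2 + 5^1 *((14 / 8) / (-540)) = -762055 / 432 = -1764.02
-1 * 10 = -10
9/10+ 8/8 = 19/10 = 1.90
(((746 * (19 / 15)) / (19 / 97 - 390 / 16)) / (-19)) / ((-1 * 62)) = -289448 / 8724795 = -0.03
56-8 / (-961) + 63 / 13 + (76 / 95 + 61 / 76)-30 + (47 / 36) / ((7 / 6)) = 33.58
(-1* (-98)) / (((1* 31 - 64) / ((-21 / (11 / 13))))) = 8918 / 121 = 73.70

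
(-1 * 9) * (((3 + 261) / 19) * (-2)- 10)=6462 / 19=340.11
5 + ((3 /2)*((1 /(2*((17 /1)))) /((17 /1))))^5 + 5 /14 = 77414165777243301 /14450644278418432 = 5.36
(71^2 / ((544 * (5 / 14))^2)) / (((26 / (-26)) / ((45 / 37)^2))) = -20007729 / 101284096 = -0.20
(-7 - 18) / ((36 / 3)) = -25 / 12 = -2.08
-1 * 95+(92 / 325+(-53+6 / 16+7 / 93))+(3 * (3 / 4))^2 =-68769929 / 483600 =-142.20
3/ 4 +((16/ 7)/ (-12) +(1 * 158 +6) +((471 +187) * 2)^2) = 145489727/ 84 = 1732020.56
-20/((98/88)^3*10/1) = -1.45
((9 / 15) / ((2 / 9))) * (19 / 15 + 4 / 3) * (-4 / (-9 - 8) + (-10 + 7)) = -16497 / 850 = -19.41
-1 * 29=-29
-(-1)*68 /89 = 68 /89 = 0.76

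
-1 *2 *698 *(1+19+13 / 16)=-116217 / 4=-29054.25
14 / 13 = 1.08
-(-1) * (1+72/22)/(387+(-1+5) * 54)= 0.01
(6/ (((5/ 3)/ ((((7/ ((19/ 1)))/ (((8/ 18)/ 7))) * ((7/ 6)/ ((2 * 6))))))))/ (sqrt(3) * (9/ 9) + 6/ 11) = -33957/ 82840 + 124509 * sqrt(3)/ 165680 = 0.89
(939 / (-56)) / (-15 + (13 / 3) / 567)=228177 / 204016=1.12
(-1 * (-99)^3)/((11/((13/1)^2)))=14907321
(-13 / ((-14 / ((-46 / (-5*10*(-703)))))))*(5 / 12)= -299 / 590520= -0.00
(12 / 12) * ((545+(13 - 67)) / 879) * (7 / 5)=3437 / 4395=0.78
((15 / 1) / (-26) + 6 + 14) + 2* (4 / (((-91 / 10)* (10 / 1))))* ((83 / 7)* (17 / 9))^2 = -17824321 / 722358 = -24.68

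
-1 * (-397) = 397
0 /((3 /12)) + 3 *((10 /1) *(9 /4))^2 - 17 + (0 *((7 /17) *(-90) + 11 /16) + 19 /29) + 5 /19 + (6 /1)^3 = 3787945 /2204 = 1718.67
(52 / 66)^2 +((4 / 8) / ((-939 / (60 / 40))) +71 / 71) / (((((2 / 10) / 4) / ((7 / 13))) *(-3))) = -13143311 / 4431141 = -2.97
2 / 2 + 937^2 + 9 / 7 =6145799 / 7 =877971.29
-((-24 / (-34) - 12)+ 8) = 56 / 17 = 3.29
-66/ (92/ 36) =-594/ 23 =-25.83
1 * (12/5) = 2.40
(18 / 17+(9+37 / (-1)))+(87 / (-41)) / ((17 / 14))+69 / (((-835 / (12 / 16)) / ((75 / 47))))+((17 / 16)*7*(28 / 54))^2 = -3551741793647 / 255243451968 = -13.92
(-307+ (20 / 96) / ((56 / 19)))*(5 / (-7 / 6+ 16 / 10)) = -10312825 / 2912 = -3541.49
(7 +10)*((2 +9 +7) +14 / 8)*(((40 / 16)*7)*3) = 17626.88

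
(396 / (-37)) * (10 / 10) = -396 / 37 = -10.70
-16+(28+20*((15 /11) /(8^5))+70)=7389259 /90112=82.00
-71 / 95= -0.75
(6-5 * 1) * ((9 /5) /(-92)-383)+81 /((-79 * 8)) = -27847177 /72680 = -383.15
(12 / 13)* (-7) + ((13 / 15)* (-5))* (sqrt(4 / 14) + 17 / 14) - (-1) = -5855 / 546 - 13* sqrt(14) / 21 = -13.04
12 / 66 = 2 / 11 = 0.18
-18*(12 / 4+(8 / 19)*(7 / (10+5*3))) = -56.12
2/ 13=0.15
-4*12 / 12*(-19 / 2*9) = 342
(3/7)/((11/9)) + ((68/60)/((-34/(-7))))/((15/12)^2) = 0.50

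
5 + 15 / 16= 95 / 16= 5.94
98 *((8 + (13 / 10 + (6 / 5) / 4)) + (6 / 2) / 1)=6174 / 5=1234.80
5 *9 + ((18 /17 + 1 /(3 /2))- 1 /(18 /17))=14009 /306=45.78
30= 30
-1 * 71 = -71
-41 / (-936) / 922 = 41 / 862992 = 0.00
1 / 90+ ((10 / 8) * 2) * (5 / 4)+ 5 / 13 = 16477 / 4680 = 3.52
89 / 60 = 1.48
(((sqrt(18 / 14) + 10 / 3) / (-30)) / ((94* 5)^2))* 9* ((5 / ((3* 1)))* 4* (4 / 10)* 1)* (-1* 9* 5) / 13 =27* sqrt(7) / 5025475 + 6 / 143585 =0.00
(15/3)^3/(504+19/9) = 225/911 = 0.25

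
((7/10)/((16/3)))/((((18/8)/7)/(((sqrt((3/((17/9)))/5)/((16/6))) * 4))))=147 * sqrt(255)/6800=0.35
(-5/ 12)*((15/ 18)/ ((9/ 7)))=-0.27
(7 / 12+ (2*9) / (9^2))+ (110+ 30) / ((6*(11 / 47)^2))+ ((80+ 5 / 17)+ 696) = 89090305 / 74052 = 1203.08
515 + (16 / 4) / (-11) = 514.64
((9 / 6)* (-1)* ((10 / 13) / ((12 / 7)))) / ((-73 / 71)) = 2485 / 3796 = 0.65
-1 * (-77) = 77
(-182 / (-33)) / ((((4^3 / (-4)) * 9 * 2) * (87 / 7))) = -637 / 413424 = -0.00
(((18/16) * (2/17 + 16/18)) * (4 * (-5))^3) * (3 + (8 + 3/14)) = -1727000/17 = -101588.24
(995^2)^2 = 980149500625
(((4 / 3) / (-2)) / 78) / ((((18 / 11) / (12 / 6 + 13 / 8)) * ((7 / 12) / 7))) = -319 / 1404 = -0.23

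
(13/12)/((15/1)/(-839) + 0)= -60.59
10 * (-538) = -5380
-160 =-160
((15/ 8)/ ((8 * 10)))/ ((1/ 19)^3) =160.76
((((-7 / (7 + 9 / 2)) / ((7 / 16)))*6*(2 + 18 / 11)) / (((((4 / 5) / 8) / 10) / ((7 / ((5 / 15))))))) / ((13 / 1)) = -16128000 / 3289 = -4903.62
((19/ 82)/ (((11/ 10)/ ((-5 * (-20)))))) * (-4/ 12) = -9500/ 1353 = -7.02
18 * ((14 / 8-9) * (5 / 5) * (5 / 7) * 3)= -3915 / 14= -279.64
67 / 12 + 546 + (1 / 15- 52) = 9993 / 20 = 499.65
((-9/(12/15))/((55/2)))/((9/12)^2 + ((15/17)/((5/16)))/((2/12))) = -136/5819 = -0.02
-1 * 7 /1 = -7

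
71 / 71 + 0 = 1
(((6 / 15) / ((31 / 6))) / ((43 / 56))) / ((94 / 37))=12432 / 313255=0.04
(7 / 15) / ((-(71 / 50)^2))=-0.23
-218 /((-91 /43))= 9374 /91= 103.01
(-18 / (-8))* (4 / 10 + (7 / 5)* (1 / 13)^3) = 39609 / 43940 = 0.90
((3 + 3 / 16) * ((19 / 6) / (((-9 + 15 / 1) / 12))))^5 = 3515706497843 / 1048576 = 3352838.99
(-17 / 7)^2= 289 / 49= 5.90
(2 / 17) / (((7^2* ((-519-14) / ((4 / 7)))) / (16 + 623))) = -5112 / 3107923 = -0.00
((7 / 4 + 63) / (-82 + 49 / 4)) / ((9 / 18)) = -518 / 279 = -1.86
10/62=5/31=0.16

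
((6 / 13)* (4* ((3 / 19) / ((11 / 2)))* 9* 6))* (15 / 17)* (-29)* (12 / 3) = -13530240 / 46189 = -292.93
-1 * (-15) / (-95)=-3 / 19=-0.16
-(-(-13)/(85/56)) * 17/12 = -182/15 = -12.13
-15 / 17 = -0.88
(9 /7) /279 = 1 /217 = 0.00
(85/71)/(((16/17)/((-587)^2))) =497902205/1136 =438294.19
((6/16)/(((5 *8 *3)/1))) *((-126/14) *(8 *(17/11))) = -0.35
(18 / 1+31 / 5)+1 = 126 / 5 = 25.20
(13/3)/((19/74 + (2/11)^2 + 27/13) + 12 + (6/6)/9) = 4539678/15167255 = 0.30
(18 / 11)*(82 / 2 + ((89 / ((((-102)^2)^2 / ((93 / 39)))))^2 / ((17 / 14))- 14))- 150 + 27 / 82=-44485436936316969139057 / 421707224480666275008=-105.49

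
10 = 10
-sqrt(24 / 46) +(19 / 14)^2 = 361 / 196 - 2*sqrt(69) / 23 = 1.12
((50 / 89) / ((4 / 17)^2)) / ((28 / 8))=7225 / 2492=2.90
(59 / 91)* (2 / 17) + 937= 1449657 / 1547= 937.08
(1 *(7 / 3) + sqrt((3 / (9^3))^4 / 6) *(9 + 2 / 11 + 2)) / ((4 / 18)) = 41 *sqrt(6) / 288684 + 21 / 2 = 10.50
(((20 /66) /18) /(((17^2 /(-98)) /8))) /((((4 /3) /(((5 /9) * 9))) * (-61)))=4900 /1745271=0.00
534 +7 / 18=9619 / 18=534.39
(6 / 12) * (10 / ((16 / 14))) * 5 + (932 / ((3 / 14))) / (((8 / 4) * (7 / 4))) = 30349 / 24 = 1264.54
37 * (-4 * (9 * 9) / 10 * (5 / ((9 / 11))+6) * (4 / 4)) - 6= -72624 / 5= -14524.80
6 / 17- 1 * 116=-1966 / 17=-115.65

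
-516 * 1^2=-516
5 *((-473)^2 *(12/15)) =894916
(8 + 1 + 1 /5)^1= 9.20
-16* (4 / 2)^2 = -64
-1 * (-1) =1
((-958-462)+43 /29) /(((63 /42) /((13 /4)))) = -3073.45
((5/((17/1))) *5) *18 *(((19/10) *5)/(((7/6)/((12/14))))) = 153900/833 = 184.75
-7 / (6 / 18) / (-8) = 21 / 8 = 2.62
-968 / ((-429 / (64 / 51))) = 5632 / 1989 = 2.83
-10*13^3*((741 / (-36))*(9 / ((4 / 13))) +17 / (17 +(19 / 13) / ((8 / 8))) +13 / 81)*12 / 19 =4277952263 / 513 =8339088.23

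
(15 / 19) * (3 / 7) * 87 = 3915 / 133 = 29.44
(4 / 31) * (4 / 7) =16 / 217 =0.07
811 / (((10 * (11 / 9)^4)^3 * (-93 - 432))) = -76350118028697 / 549224965926175000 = -0.00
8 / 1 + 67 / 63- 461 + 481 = 1831 / 63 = 29.06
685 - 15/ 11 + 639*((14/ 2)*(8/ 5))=431224/ 55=7840.44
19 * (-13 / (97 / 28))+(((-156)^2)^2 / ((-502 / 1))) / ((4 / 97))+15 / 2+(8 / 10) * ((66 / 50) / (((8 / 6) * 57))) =-3308616664720223 / 115648250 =-28609310.26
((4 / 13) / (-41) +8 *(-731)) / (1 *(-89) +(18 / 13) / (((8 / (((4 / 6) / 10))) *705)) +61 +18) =14649843600 / 25050959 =584.80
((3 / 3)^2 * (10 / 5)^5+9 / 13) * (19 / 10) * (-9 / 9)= -1615 / 26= -62.12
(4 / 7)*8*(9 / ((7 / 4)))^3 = 1492992 / 2401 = 621.82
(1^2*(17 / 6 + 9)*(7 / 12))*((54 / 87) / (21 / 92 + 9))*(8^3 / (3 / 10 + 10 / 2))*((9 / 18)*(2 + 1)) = 29263360 / 434971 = 67.28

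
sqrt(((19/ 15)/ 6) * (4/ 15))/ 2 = sqrt(114)/ 90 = 0.12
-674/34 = -337/17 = -19.82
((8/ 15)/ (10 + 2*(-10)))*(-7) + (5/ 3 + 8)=251/ 25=10.04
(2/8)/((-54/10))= -5/108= -0.05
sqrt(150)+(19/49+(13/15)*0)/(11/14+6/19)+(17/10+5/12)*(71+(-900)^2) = 5*sqrt(6)+211004907187/123060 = 1714662.88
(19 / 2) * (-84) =-798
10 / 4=2.50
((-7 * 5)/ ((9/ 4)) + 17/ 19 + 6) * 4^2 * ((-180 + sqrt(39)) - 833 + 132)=20876176/ 171 - 23696 * sqrt(39)/ 171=121217.51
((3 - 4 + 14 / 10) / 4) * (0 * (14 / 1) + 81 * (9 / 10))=729 / 100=7.29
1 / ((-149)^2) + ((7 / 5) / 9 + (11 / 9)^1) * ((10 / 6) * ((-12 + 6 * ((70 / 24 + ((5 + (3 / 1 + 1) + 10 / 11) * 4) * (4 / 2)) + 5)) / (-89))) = -7739131162 / 586839033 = -13.19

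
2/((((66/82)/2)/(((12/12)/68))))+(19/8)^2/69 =127859/825792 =0.15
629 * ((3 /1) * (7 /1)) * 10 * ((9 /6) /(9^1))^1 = 22015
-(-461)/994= 461/994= 0.46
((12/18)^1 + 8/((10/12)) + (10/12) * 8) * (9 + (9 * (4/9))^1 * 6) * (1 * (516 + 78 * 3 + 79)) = 2316226/5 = 463245.20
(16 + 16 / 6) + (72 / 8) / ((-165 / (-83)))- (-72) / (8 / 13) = 23132 / 165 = 140.19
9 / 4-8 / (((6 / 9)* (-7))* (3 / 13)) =271 / 28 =9.68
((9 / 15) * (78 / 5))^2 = 54756 / 625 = 87.61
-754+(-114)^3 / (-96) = 58715 / 4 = 14678.75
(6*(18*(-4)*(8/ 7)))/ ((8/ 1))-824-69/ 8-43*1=-52491/ 56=-937.34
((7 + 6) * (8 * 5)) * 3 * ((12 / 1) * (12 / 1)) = 224640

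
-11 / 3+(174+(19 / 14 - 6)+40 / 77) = 76789 / 462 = 166.21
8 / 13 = 0.62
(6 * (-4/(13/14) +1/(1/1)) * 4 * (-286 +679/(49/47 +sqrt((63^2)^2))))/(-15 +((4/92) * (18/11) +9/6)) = -82887721103/49055370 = -1689.68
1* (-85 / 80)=-17 / 16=-1.06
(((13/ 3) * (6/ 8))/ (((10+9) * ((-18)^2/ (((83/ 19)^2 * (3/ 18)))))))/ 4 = 89557/ 213342336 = 0.00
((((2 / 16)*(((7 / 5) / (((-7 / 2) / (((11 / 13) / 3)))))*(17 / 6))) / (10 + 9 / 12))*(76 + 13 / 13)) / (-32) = 14399 / 1609920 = 0.01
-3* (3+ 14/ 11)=-12.82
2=2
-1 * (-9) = 9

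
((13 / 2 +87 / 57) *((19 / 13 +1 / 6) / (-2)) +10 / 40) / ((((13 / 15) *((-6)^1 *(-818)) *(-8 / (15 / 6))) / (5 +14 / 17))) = 30733725 / 11430954496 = 0.00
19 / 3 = 6.33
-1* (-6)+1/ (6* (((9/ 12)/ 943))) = 1940/ 9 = 215.56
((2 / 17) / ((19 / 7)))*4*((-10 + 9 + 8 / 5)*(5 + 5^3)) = 4368 / 323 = 13.52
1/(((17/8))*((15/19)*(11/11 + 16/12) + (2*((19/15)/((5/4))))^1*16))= 11400/830161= 0.01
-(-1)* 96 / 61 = 96 / 61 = 1.57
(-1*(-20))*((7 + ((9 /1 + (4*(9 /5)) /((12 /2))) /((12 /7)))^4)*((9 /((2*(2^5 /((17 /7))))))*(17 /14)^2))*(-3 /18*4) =-424596734517 /50176000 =-8462.15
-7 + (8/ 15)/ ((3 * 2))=-311/ 45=-6.91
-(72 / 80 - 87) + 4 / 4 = 871 / 10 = 87.10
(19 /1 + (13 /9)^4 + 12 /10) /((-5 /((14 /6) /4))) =-2819131 /984150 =-2.86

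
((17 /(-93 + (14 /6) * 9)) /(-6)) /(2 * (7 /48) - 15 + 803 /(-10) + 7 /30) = -5 /12042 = -0.00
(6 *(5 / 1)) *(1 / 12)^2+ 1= 29 / 24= 1.21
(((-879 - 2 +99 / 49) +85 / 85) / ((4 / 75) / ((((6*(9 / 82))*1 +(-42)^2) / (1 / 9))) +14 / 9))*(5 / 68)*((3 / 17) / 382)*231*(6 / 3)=-1040001608460375 / 117415117234408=-8.86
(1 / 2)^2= 1 / 4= 0.25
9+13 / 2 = 15.50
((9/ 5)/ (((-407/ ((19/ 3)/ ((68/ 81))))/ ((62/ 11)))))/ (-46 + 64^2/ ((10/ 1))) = -15903/ 30748036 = -0.00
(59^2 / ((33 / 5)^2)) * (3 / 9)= 87025 / 3267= 26.64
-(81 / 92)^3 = -531441 / 778688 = -0.68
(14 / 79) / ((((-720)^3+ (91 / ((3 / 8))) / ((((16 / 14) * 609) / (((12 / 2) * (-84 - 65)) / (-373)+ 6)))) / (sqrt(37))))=-2611 * sqrt(37) / 5499249364866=-0.00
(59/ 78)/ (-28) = -0.03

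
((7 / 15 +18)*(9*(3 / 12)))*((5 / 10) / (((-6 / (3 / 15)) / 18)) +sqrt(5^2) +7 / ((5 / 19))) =260103 / 200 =1300.52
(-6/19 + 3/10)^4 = 81/1303210000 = 0.00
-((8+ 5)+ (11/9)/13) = -1532/117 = -13.09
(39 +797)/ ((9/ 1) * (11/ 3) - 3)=418/ 15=27.87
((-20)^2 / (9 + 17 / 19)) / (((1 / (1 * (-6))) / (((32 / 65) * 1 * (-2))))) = 145920 / 611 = 238.82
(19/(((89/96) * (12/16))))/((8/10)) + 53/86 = 266157/7654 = 34.77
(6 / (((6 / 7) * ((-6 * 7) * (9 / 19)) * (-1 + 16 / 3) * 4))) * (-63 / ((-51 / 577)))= -76741 / 5304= -14.47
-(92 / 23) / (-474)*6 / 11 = 4 / 869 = 0.00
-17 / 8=-2.12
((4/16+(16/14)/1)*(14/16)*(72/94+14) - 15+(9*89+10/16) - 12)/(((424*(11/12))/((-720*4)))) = -160933770/27401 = -5873.28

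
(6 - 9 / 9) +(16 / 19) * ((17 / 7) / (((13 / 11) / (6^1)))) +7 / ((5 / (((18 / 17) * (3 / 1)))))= 2914307 / 146965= 19.83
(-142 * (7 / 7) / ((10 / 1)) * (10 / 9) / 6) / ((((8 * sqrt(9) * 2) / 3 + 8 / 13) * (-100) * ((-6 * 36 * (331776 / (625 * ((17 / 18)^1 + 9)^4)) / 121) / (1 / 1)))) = -2866415898278075 / 175495605123022848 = -0.02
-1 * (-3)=3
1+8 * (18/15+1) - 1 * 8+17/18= 1039/90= 11.54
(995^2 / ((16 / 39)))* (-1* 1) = -38610975 / 16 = -2413185.94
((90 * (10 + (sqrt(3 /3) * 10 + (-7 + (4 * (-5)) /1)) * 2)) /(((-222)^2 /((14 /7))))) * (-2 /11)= 240 /15059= 0.02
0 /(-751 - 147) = 0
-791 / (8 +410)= -791 / 418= -1.89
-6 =-6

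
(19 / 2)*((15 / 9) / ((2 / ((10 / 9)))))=475 / 54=8.80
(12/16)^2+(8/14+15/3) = 6.13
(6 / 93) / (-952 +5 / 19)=-38 / 560573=-0.00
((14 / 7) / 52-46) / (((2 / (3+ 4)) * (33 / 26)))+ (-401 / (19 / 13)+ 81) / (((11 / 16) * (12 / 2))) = -72573 / 418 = -173.62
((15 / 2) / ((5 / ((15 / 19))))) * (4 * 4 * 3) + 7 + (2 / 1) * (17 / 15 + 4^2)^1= 27961 / 285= 98.11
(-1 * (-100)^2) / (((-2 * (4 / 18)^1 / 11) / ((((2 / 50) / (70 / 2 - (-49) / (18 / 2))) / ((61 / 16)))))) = 356400 / 5551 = 64.20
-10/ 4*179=-895/ 2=-447.50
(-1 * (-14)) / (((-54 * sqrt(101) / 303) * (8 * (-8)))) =7 * sqrt(101) / 576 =0.12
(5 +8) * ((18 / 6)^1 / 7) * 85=3315 / 7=473.57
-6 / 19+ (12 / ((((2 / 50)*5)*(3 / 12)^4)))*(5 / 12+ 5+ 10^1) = 4499194 / 19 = 236799.68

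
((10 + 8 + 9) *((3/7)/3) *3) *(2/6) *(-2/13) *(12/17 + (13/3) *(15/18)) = -3963/1547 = -2.56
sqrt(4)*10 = 20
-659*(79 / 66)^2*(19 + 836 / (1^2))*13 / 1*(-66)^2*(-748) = 34194059422380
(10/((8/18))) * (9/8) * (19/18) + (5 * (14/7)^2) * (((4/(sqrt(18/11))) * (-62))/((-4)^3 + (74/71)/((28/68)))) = 855/32 + 123256 * sqrt(22)/9165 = 89.80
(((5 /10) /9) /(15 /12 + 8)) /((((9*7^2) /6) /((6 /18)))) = 4 /146853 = 0.00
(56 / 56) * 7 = 7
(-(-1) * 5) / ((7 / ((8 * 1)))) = 40 / 7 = 5.71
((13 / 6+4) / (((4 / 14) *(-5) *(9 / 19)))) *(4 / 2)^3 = -9842 / 135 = -72.90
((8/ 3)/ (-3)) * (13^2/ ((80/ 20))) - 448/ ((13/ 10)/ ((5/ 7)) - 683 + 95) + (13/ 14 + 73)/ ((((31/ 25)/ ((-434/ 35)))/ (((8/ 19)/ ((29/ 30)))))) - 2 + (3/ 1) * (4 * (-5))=-61160940464/ 145343331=-420.80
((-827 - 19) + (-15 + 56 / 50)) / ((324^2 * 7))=-3071 / 2624400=-0.00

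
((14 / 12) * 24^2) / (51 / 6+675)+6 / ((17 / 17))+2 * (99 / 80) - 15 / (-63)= 11134033 / 1148280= 9.70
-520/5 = -104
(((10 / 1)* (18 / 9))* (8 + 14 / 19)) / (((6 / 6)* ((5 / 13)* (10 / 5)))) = 4316 / 19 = 227.16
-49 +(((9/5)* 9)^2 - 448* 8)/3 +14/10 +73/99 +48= -2737472/2475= -1106.05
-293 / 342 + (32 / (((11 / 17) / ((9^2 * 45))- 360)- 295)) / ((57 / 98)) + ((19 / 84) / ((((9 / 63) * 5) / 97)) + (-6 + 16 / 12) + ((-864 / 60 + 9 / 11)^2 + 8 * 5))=19698296931811 / 78927344100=249.58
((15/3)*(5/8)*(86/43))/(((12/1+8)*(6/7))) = 35/96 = 0.36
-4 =-4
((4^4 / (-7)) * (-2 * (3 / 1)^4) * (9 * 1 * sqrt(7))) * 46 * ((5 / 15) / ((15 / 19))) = 36246528 * sqrt(7) / 35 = 2739979.97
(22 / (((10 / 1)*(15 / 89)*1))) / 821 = 979 / 61575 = 0.02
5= 5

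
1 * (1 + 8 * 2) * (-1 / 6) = -17 / 6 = -2.83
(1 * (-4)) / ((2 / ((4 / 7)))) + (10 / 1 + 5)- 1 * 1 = 90 / 7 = 12.86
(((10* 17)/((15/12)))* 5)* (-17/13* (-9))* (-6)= -48018.46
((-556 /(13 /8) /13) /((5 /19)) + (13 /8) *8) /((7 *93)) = -24509 /183365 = -0.13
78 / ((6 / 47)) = 611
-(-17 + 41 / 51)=826 / 51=16.20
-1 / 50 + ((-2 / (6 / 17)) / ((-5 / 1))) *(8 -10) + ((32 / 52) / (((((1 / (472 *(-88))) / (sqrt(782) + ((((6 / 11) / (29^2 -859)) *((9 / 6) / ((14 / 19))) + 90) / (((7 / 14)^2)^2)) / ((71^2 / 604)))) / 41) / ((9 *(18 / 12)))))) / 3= -55950243457287133 / 68809650 -61307136 *sqrt(782) / 13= -944993839.13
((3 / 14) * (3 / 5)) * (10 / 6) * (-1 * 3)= -9 / 14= -0.64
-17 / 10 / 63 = -17 / 630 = -0.03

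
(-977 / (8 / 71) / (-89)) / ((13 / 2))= 14.99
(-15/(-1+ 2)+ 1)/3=-14/3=-4.67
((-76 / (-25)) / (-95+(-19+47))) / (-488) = 19 / 204350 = 0.00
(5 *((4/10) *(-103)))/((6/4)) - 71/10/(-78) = -35683/260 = -137.24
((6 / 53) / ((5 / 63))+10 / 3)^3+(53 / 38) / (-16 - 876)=1836519469355009 / 17031379923000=107.83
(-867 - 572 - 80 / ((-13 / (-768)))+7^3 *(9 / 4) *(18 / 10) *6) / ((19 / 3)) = 846201 / 2470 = 342.59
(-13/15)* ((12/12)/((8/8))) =-13/15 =-0.87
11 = 11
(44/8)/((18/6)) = 11/6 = 1.83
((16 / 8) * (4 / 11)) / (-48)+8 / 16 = 0.48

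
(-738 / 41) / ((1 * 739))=-18 / 739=-0.02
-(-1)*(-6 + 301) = 295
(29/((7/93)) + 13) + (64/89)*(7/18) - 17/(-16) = 35851415/89712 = 399.63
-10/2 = -5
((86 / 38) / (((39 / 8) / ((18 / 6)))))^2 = 118336 / 61009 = 1.94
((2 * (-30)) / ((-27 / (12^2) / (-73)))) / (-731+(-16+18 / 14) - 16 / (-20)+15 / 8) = 6540800 / 208051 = 31.44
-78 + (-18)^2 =246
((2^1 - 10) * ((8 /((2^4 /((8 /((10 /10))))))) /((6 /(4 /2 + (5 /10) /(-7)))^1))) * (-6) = 432 /7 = 61.71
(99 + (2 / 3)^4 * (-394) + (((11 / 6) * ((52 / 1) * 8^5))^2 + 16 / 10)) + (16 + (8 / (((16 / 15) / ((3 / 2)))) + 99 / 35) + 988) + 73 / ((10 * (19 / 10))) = 420519440542526285 / 43092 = 9758642916145.14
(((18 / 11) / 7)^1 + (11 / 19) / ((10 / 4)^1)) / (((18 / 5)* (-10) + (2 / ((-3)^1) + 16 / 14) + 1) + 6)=-10212 / 625955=-0.02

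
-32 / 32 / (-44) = 1 / 44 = 0.02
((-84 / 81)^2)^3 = 481890304 / 387420489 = 1.24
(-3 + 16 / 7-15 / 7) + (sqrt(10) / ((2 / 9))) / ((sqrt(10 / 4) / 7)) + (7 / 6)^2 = 15499 / 252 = 61.50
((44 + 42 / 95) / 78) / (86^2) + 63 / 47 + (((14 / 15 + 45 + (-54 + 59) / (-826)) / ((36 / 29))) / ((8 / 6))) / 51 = 245390663060911 / 130210029671904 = 1.88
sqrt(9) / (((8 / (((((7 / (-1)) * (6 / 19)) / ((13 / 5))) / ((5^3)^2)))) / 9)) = -567 / 3087500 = -0.00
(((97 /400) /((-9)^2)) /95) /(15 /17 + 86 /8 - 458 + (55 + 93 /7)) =-11543 /138484606500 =-0.00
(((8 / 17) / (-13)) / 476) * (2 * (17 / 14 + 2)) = -90 / 184093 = -0.00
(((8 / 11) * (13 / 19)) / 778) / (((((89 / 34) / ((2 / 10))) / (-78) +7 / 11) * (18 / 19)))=22984 / 15951723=0.00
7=7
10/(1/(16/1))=160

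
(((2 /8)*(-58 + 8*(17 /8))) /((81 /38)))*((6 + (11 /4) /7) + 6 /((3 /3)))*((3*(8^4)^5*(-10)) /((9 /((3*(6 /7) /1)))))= 779124176686976566558720 /1323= 588907163028704887799.49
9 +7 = 16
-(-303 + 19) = 284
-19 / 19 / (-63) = 1 / 63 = 0.02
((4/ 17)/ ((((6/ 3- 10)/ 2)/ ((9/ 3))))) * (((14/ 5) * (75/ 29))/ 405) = -14/ 4437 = -0.00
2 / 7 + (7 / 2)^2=351 / 28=12.54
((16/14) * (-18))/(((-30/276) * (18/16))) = 5888/35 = 168.23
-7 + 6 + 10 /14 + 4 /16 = -1 /28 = -0.04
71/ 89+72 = 6479/ 89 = 72.80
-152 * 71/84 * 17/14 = -22933/147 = -156.01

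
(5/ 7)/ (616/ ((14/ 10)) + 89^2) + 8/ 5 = 468241/ 292635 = 1.60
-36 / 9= -4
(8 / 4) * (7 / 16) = 7 / 8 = 0.88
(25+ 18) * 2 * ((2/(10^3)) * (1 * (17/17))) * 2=43/125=0.34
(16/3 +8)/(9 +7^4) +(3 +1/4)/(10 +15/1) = 9799/72300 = 0.14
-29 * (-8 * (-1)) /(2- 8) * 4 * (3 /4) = 116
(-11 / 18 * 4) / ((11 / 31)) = -62 / 9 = -6.89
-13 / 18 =-0.72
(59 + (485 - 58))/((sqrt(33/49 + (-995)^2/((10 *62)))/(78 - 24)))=367416 *sqrt(300896447)/9706337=656.62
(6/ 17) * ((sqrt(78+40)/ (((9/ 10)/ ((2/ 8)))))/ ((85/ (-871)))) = -871 * sqrt(118)/ 867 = -10.91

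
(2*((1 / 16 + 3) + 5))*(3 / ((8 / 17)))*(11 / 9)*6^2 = 72369 / 16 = 4523.06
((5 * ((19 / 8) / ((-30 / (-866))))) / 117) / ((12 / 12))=8227 / 2808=2.93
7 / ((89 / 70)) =490 / 89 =5.51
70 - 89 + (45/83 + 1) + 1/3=-4264/249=-17.12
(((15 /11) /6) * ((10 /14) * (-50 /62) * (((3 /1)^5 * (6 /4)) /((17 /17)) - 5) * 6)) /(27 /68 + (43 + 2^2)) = -45836250 /7693301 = -5.96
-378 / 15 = -126 / 5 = -25.20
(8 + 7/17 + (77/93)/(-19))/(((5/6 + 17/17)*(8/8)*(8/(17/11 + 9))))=662708/110143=6.02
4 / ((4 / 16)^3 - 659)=-256 / 42175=-0.01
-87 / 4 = -21.75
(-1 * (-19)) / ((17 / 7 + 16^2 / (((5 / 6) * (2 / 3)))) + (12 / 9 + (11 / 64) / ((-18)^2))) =725760 / 17745307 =0.04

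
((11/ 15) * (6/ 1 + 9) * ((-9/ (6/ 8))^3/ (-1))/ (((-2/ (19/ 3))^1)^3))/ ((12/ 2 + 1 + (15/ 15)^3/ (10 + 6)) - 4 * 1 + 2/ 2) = -9657472/ 65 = -148576.49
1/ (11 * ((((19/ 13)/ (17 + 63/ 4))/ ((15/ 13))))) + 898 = 752693/ 836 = 900.35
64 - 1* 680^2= -462336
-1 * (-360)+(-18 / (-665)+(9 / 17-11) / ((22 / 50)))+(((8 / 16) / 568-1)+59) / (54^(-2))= 5985028371899 / 35316820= 169466.80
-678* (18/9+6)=-5424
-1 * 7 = -7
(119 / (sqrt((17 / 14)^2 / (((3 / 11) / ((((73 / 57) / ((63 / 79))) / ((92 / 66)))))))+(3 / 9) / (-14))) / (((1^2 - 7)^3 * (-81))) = 0.00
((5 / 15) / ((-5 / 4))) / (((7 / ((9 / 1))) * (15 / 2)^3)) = -32 / 39375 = -0.00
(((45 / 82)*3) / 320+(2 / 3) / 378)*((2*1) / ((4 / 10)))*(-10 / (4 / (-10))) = 2569625 / 2975616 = 0.86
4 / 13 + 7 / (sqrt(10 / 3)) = 4 / 13 + 7 * sqrt(30) / 10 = 4.14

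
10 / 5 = 2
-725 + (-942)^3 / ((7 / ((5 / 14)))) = -2089777745 / 49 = -42648525.41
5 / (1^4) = 5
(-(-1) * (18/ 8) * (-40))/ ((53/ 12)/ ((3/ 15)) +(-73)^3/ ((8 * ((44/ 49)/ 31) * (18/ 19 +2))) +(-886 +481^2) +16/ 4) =760320/ 2864478121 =0.00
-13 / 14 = -0.93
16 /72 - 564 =-5074 /9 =-563.78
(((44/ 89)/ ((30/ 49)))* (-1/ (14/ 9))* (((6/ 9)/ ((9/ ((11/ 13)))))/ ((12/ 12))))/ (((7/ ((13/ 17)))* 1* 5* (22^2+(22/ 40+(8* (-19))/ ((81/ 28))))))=-8712/ 5294372815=-0.00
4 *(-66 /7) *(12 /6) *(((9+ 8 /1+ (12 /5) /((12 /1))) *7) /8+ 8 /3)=-46772 /35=-1336.34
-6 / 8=-3 / 4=-0.75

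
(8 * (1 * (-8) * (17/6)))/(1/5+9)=-1360/69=-19.71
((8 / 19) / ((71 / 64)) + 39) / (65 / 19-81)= -53123 / 104654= -0.51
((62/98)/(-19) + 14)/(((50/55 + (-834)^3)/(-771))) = 110278443/5940739613354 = 0.00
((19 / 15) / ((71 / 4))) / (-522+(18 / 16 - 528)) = -608 / 8936415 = -0.00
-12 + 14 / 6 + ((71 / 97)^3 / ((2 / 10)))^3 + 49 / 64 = -198870861997875211853 / 145964363261676521664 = -1.36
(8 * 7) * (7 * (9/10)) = 1764/5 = 352.80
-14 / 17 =-0.82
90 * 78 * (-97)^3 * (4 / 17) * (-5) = 128139289200 / 17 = 7537605247.06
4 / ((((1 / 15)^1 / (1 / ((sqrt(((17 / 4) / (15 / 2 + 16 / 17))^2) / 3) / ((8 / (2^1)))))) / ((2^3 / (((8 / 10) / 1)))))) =14300.35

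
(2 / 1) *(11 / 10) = 11 / 5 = 2.20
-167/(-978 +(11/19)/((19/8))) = 60287/352970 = 0.17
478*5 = 2390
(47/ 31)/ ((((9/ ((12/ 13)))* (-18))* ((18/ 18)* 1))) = -94/ 10881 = -0.01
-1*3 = -3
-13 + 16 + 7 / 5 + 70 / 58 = 813 / 145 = 5.61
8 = 8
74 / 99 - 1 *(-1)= 173 / 99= 1.75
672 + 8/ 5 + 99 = 3863/ 5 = 772.60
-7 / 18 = -0.39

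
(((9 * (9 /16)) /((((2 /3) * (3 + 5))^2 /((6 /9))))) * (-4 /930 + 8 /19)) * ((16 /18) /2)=16569 /753920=0.02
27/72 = 3/8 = 0.38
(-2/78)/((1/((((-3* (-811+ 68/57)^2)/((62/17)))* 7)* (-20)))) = -81789593690/42237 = -1936444.20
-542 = -542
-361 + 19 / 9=-3230 / 9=-358.89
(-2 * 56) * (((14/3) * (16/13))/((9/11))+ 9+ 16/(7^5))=-1512182032/842751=-1794.34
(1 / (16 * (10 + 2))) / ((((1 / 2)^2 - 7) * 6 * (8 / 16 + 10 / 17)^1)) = -17 / 143856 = -0.00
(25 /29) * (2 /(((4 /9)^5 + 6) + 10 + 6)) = 1476225 /18851479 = 0.08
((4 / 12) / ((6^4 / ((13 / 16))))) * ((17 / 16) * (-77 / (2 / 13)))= -221221 / 1990656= -0.11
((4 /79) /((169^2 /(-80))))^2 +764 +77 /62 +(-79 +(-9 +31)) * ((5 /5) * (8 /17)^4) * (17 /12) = 1180551449596580292293 /1550741661757779166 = 761.28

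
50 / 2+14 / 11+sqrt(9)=322 / 11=29.27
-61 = -61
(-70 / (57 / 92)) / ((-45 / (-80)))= -103040 / 513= -200.86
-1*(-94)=94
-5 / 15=-1 / 3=-0.33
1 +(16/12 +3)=5.33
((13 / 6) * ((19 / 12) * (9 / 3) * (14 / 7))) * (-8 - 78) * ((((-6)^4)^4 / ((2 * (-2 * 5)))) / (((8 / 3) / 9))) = 4213548045997056 / 5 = 842709609199411.20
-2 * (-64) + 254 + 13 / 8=3069 / 8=383.62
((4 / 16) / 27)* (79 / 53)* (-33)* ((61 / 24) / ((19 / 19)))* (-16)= 18.52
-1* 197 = -197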